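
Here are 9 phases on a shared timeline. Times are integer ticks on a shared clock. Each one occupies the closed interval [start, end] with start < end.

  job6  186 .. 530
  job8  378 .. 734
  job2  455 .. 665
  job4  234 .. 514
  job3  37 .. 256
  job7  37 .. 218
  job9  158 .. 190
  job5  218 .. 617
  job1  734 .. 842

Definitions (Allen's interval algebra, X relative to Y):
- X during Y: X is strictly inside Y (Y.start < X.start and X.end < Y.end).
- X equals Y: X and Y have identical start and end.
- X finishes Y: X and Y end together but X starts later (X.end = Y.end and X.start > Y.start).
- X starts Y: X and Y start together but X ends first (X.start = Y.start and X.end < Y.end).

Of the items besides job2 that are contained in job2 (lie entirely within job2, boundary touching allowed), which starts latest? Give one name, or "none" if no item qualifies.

none

Target job2 = [455, 665].
job1 [734, 842] → after → excluded.
job3 [37, 256] → before → excluded.
job4 [234, 514] → overlaps → excluded.
job5 [218, 617] → overlaps → excluded.
job6 [186, 530] → overlaps → excluded.
job7 [37, 218] → before → excluded.
job8 [378, 734] → contains → excluded.
job9 [158, 190] → before → excluded.
No candidates → none.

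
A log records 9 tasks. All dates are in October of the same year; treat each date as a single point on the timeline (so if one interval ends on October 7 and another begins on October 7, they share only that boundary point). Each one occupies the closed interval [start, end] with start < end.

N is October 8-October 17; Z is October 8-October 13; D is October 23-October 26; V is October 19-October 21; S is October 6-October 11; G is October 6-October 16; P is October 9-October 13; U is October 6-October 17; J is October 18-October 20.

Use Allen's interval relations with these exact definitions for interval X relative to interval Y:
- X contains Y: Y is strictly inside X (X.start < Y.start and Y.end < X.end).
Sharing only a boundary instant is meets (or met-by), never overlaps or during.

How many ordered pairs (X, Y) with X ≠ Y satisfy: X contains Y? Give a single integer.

Checking all 72 ordered pairs for relation 'contains'; matching pairs in alphabetical order:
(G, P): G contains P ✓
(G, Z): G contains Z ✓
(N, P): N contains P ✓
(U, P): U contains P ✓
(U, Z): U contains Z ✓
Count: 5.

5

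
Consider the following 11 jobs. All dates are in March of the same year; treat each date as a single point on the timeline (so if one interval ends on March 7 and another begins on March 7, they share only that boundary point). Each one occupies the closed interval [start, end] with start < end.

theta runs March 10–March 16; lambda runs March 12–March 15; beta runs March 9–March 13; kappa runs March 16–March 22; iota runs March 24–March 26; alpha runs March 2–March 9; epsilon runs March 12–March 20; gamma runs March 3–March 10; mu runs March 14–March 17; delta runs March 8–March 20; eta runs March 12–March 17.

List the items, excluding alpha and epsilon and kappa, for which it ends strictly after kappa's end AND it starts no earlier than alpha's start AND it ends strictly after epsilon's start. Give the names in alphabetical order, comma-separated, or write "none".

Conditions: its end is strictly after kappa's end (X.end > March 22) AND its start is no earlier than alpha's start (X.start >= March 2) AND its end is strictly after epsilon's start (X.end > March 12).
beta: end March 13 > March 22? ✗; start March 9 >= March 2? ✓; end March 13 > March 12? ✓ → no.
delta: end March 20 > March 22? ✗; start March 8 >= March 2? ✓; end March 20 > March 12? ✓ → no.
eta: end March 17 > March 22? ✗; start March 12 >= March 2? ✓; end March 17 > March 12? ✓ → no.
gamma: end March 10 > March 22? ✗; start March 3 >= March 2? ✓; end March 10 > March 12? ✗ → no.
iota: end March 26 > March 22? ✓; start March 24 >= March 2? ✓; end March 26 > March 12? ✓ → yes.
lambda: end March 15 > March 22? ✗; start March 12 >= March 2? ✓; end March 15 > March 12? ✓ → no.
mu: end March 17 > March 22? ✗; start March 14 >= March 2? ✓; end March 17 > March 12? ✓ → no.
theta: end March 16 > March 22? ✗; start March 10 >= March 2? ✓; end March 16 > March 12? ✓ → no.
Result: iota.

iota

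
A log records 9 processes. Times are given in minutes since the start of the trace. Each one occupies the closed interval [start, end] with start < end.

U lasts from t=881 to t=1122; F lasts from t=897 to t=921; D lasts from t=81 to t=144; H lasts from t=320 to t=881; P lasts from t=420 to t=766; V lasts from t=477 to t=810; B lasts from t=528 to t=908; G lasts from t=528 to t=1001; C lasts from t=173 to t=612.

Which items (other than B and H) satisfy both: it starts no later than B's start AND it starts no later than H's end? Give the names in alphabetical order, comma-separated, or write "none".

Conditions: its start is no later than B's start (X.start <= t=528) AND its start is no later than H's end (X.start <= t=881).
C: start t=173 <= t=528? ✓; start t=173 <= t=881? ✓ → yes.
D: start t=81 <= t=528? ✓; start t=81 <= t=881? ✓ → yes.
F: start t=897 <= t=528? ✗; start t=897 <= t=881? ✗ → no.
G: start t=528 <= t=528? ✓; start t=528 <= t=881? ✓ → yes.
P: start t=420 <= t=528? ✓; start t=420 <= t=881? ✓ → yes.
U: start t=881 <= t=528? ✗; start t=881 <= t=881? ✓ → no.
V: start t=477 <= t=528? ✓; start t=477 <= t=881? ✓ → yes.
Result: C, D, G, P, V.

C, D, G, P, V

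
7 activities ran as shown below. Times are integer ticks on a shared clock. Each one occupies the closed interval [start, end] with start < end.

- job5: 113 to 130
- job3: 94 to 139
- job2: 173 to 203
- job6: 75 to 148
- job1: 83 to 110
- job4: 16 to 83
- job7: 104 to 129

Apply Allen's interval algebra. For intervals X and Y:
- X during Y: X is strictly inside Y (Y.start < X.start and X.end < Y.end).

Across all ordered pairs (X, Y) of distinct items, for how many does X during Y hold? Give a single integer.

Checking all 42 ordered pairs for relation 'during'; matching pairs in alphabetical order:
(job1, job6): job1 during job6 ✓
(job3, job6): job3 during job6 ✓
(job5, job3): job5 during job3 ✓
(job5, job6): job5 during job6 ✓
(job7, job3): job7 during job3 ✓
(job7, job6): job7 during job6 ✓
Count: 6.

6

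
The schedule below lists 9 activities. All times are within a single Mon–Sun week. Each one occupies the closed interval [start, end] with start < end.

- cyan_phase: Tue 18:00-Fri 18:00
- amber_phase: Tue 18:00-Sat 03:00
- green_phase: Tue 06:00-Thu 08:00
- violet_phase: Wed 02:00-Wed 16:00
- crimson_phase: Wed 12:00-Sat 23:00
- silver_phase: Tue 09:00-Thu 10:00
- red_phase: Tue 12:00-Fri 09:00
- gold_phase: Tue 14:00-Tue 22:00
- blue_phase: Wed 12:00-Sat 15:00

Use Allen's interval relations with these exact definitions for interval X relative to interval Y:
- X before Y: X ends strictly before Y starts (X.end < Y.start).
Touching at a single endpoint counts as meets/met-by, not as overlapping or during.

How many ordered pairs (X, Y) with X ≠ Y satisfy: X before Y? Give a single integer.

Checking all 72 ordered pairs for relation 'before'; matching pairs in alphabetical order:
(gold_phase, blue_phase): gold_phase before blue_phase ✓
(gold_phase, crimson_phase): gold_phase before crimson_phase ✓
(gold_phase, violet_phase): gold_phase before violet_phase ✓
Count: 3.

3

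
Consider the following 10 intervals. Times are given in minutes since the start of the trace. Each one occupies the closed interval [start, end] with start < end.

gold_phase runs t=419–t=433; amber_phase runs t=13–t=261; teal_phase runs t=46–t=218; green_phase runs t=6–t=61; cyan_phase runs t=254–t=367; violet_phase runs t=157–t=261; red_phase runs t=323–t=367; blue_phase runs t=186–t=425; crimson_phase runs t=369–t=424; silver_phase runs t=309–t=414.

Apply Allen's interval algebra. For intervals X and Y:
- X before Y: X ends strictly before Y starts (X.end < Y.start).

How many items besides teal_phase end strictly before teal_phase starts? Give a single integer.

0

Target teal_phase = [t=46, t=218].
amber_phase [t=13, t=261] → contains → no.
blue_phase [t=186, t=425] → overlapped-by → no.
crimson_phase [t=369, t=424] → after → no.
cyan_phase [t=254, t=367] → after → no.
gold_phase [t=419, t=433] → after → no.
green_phase [t=6, t=61] → overlaps → no.
red_phase [t=323, t=367] → after → no.
silver_phase [t=309, t=414] → after → no.
violet_phase [t=157, t=261] → overlapped-by → no.
Total: 0.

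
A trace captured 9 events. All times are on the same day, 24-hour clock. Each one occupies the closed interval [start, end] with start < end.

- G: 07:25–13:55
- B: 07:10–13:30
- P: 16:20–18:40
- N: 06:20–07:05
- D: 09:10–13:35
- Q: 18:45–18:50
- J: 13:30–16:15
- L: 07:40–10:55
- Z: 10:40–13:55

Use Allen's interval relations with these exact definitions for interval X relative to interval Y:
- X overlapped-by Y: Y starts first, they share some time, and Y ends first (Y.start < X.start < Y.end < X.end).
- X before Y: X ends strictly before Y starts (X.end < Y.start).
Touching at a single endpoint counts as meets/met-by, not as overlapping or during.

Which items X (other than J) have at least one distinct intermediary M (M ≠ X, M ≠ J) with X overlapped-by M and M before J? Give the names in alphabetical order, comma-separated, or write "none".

D, Z

Target J = [13:30, 16:15].
Intermediaries M with M before J: L, N.
Via L — items with X overlapped-by L: D, Z.
Via N — items with X overlapped-by N: none.
Union: D, Z.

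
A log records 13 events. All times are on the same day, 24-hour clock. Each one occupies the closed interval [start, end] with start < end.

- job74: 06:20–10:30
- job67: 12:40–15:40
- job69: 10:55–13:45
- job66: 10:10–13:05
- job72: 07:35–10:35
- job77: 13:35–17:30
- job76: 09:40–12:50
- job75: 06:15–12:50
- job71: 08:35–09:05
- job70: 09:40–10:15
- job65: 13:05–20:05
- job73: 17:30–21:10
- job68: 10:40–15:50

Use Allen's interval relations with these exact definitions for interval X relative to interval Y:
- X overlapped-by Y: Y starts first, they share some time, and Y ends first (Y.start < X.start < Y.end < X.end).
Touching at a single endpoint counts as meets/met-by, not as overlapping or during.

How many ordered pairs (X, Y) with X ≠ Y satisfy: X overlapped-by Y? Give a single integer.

Checking all 156 ordered pairs for relation 'overlapped-by'; matching pairs in alphabetical order:
(job65, job67): job65 overlapped-by job67 ✓
(job65, job68): job65 overlapped-by job68 ✓
(job65, job69): job65 overlapped-by job69 ✓
(job66, job70): job66 overlapped-by job70 ✓
(job66, job72): job66 overlapped-by job72 ✓
(job66, job74): job66 overlapped-by job74 ✓
(job66, job75): job66 overlapped-by job75 ✓
(job66, job76): job66 overlapped-by job76 ✓
(job67, job66): job67 overlapped-by job66 ✓
(job67, job69): job67 overlapped-by job69 ✓
(job67, job75): job67 overlapped-by job75 ✓
(job67, job76): job67 overlapped-by job76 ✓
(job68, job66): job68 overlapped-by job66 ✓
(job68, job75): job68 overlapped-by job75 ✓
(job68, job76): job68 overlapped-by job76 ✓
(job69, job66): job69 overlapped-by job66 ✓
(job69, job75): job69 overlapped-by job75 ✓
(job69, job76): job69 overlapped-by job76 ✓
(job72, job74): job72 overlapped-by job74 ✓
(job73, job65): job73 overlapped-by job65 ✓
(job76, job72): job76 overlapped-by job72 ✓
(job76, job74): job76 overlapped-by job74 ✓
(job77, job67): job77 overlapped-by job67 ✓
(job77, job68): job77 overlapped-by job68 ✓
... plus 1 further pairs not listed.
Count: 25.

25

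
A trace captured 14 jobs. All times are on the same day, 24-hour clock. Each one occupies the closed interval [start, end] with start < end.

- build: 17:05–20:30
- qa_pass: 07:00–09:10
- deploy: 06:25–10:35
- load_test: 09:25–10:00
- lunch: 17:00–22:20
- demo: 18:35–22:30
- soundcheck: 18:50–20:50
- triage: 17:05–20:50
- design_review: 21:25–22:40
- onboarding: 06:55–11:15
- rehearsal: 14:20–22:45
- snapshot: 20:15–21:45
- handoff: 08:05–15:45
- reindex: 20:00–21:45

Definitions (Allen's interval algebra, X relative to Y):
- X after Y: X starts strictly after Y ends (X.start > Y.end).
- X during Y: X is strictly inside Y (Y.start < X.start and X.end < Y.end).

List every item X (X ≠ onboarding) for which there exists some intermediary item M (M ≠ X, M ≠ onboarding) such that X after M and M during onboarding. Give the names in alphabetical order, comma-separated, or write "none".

Target onboarding = [06:55, 11:15].
Intermediaries M with M during onboarding: load_test, qa_pass.
Via load_test — items with X after load_test: build, demo, design_review, lunch, rehearsal, reindex, snapshot, soundcheck, triage.
Via qa_pass — items with X after qa_pass: build, demo, design_review, load_test, lunch, rehearsal, reindex, snapshot, soundcheck, triage.
Union: build, demo, design_review, load_test, lunch, rehearsal, reindex, snapshot, soundcheck, triage.

build, demo, design_review, load_test, lunch, rehearsal, reindex, snapshot, soundcheck, triage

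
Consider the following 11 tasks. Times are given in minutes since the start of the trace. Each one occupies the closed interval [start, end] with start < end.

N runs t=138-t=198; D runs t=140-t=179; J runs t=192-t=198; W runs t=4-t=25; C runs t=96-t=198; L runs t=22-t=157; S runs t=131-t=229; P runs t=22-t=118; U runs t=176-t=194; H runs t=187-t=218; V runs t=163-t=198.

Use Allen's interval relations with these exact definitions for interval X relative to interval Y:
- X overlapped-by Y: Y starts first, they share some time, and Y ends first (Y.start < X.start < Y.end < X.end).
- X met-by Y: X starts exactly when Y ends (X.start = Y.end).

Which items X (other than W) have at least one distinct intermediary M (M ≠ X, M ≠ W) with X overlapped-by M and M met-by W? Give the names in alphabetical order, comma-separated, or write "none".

Target W = [t=4, t=25].
Intermediaries M with M met-by W: none.
Union: none.

none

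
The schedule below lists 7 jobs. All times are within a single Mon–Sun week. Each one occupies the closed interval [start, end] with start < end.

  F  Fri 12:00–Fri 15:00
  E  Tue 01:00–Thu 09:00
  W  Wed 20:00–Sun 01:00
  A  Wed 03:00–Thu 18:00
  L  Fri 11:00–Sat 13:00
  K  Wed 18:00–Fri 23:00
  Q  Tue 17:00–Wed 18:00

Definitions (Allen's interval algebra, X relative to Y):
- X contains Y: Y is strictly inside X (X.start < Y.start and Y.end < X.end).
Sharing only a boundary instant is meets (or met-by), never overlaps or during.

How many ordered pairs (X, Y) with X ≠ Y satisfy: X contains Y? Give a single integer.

Checking all 42 ordered pairs for relation 'contains'; matching pairs in alphabetical order:
(E, Q): E contains Q ✓
(K, F): K contains F ✓
(L, F): L contains F ✓
(W, F): W contains F ✓
(W, L): W contains L ✓
Count: 5.

5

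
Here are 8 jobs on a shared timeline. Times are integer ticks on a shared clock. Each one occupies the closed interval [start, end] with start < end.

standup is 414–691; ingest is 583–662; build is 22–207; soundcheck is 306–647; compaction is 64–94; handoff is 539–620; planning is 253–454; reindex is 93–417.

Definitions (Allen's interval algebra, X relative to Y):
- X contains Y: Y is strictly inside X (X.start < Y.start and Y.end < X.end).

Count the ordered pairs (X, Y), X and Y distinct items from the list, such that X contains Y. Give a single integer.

Checking all 56 ordered pairs for relation 'contains'; matching pairs in alphabetical order:
(build, compaction): build contains compaction ✓
(soundcheck, handoff): soundcheck contains handoff ✓
(standup, handoff): standup contains handoff ✓
(standup, ingest): standup contains ingest ✓
Count: 4.

4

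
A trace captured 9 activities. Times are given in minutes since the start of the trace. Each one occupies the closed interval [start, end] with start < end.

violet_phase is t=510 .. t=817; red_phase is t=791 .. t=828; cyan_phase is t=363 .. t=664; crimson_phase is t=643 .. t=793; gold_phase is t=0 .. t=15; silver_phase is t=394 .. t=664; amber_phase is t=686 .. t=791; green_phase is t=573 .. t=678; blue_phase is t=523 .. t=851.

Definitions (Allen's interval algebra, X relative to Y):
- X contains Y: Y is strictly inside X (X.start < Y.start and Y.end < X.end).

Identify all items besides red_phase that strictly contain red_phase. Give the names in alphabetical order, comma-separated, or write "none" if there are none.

blue_phase

Target red_phase = [t=791, t=828].
amber_phase [t=686, t=791] → meets → no.
blue_phase [t=523, t=851] → contains → yes.
crimson_phase [t=643, t=793] → overlaps → no.
cyan_phase [t=363, t=664] → before → no.
gold_phase [t=0, t=15] → before → no.
green_phase [t=573, t=678] → before → no.
silver_phase [t=394, t=664] → before → no.
violet_phase [t=510, t=817] → overlaps → no.
Result: blue_phase.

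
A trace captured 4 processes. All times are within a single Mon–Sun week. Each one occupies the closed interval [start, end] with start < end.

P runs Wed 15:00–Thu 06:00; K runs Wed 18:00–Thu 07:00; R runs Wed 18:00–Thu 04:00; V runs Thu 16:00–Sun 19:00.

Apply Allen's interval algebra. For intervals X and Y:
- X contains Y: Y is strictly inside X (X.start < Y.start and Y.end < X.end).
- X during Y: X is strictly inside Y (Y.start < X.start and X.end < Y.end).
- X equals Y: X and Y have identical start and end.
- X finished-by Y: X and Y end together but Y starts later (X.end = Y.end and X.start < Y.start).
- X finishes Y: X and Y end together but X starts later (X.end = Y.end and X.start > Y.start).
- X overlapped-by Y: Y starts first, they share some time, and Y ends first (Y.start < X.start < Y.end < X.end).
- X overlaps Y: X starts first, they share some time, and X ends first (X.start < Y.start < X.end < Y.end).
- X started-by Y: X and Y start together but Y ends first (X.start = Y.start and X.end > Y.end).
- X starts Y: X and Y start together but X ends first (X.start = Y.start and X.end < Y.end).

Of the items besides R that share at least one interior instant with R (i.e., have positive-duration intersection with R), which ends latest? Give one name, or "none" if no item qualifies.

Target R = [Wed 18:00, Thu 04:00].
K [Wed 18:00, Thu 07:00] → started-by → candidate.
P [Wed 15:00, Thu 06:00] → contains → candidate.
V [Thu 16:00, Sun 19:00] → after → excluded.
Among candidates, latest end is Thu 07:00 → K.

K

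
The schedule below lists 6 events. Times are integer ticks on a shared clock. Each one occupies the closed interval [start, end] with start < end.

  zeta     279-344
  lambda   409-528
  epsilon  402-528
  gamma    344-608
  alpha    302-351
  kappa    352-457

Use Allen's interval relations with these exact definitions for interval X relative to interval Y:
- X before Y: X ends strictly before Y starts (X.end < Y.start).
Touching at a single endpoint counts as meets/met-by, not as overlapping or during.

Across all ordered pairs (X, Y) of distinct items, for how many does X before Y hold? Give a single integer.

6

Checking all 30 ordered pairs for relation 'before'; matching pairs in alphabetical order:
(alpha, epsilon): alpha before epsilon ✓
(alpha, kappa): alpha before kappa ✓
(alpha, lambda): alpha before lambda ✓
(zeta, epsilon): zeta before epsilon ✓
(zeta, kappa): zeta before kappa ✓
(zeta, lambda): zeta before lambda ✓
Count: 6.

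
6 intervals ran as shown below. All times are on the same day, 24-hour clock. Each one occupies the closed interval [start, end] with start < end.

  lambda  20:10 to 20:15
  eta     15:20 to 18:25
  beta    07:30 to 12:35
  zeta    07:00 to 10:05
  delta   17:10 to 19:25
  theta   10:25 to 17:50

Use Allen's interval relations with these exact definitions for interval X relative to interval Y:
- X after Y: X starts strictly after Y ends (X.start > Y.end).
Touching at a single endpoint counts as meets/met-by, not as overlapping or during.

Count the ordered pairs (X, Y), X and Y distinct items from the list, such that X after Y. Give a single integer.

10

Checking all 30 ordered pairs for relation 'after'; matching pairs in alphabetical order:
(delta, beta): delta after beta ✓
(delta, zeta): delta after zeta ✓
(eta, beta): eta after beta ✓
(eta, zeta): eta after zeta ✓
(lambda, beta): lambda after beta ✓
(lambda, delta): lambda after delta ✓
(lambda, eta): lambda after eta ✓
(lambda, theta): lambda after theta ✓
(lambda, zeta): lambda after zeta ✓
(theta, zeta): theta after zeta ✓
Count: 10.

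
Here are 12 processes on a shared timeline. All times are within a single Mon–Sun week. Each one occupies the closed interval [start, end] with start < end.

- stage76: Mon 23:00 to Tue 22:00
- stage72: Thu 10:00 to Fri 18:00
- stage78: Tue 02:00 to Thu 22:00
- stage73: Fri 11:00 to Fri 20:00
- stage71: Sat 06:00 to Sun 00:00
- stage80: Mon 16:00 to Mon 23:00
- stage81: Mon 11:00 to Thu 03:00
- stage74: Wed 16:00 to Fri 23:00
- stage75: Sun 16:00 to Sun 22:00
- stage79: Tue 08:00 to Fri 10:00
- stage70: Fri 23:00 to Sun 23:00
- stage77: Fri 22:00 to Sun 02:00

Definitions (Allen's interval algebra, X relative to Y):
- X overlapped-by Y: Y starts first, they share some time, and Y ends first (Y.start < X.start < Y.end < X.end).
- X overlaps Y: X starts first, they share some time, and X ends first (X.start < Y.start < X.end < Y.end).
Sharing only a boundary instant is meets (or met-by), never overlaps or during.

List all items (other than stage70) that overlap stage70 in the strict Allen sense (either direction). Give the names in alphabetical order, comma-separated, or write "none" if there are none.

stage77

Target stage70 = [Fri 23:00, Sun 23:00].
stage71 [Sat 06:00, Sun 00:00] → during → no.
stage72 [Thu 10:00, Fri 18:00] → before → no.
stage73 [Fri 11:00, Fri 20:00] → before → no.
stage74 [Wed 16:00, Fri 23:00] → meets → no.
stage75 [Sun 16:00, Sun 22:00] → during → no.
stage76 [Mon 23:00, Tue 22:00] → before → no.
stage77 [Fri 22:00, Sun 02:00] → overlaps → yes.
stage78 [Tue 02:00, Thu 22:00] → before → no.
stage79 [Tue 08:00, Fri 10:00] → before → no.
stage80 [Mon 16:00, Mon 23:00] → before → no.
stage81 [Mon 11:00, Thu 03:00] → before → no.
Result: stage77.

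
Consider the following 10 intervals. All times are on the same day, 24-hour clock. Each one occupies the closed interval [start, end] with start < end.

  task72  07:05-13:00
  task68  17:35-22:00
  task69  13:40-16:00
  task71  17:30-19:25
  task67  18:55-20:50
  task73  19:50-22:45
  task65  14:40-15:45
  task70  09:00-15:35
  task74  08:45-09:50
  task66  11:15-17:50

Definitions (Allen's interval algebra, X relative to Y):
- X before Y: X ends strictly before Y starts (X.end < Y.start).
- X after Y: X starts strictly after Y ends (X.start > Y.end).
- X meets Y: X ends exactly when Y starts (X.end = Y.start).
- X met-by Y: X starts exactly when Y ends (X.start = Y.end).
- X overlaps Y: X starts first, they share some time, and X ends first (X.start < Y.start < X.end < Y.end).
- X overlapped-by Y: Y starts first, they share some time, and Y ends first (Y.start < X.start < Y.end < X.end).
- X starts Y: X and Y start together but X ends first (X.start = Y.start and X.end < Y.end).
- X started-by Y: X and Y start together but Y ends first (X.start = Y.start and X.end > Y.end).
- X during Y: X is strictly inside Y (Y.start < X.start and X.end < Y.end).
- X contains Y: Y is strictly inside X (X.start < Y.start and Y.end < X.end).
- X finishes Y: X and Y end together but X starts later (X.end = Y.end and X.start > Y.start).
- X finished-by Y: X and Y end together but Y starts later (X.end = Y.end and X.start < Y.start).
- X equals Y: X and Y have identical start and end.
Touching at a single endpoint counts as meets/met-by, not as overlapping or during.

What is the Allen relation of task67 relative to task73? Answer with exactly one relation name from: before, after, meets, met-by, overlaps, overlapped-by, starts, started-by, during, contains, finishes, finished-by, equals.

task67 = [18:55, 20:50]; task73 = [19:50, 22:45].
Compare endpoints: task67.start < task73.start, task67.start < task73.end, task67.end > task73.start, task67.end < task73.end.
That pattern is 'overlaps'.

overlaps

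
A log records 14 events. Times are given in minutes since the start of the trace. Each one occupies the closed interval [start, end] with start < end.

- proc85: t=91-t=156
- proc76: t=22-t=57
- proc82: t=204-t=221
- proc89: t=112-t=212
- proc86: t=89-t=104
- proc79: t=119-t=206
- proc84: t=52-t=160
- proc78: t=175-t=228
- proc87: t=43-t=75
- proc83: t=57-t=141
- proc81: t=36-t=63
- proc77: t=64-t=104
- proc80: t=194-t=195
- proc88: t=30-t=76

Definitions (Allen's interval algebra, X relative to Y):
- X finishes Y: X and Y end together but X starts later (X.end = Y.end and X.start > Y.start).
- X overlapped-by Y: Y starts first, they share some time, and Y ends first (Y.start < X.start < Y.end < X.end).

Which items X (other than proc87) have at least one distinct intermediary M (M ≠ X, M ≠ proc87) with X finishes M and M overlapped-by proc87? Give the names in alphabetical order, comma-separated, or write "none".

Target proc87 = [t=43, t=75].
Intermediaries M with M overlapped-by proc87: proc77, proc83, proc84.
Via proc77 — items with X finishes proc77: proc86.
Via proc83 — items with X finishes proc83: none.
Via proc84 — items with X finishes proc84: none.
Union: proc86.

proc86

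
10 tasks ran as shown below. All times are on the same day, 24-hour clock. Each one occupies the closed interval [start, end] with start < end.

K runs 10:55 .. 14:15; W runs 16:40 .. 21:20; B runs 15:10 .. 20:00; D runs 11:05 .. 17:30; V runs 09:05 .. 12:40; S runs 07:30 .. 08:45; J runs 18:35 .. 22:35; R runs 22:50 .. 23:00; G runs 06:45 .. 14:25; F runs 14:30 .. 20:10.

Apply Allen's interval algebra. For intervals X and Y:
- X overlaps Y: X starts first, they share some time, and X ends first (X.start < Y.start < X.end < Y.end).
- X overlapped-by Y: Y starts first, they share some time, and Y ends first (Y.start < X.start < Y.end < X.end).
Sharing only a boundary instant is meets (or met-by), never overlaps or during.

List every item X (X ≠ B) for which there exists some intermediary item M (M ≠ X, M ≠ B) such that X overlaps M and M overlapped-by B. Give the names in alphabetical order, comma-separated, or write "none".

D, F, W

Target B = [15:10, 20:00].
Intermediaries M with M overlapped-by B: J, W.
Via J — items with X overlaps J: F, W.
Via W — items with X overlaps W: D, F.
Union: D, F, W.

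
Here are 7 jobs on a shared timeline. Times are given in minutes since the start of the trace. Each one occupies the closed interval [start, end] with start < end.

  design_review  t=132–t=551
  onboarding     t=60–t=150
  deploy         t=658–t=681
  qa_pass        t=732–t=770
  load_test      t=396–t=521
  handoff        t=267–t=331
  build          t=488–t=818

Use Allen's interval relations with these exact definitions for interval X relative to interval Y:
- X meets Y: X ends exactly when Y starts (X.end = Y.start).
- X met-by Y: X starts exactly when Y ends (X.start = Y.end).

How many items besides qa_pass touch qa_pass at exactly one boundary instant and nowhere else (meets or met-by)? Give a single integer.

Target qa_pass = [t=732, t=770].
build [t=488, t=818] → contains → no.
deploy [t=658, t=681] → before → no.
design_review [t=132, t=551] → before → no.
handoff [t=267, t=331] → before → no.
load_test [t=396, t=521] → before → no.
onboarding [t=60, t=150] → before → no.
Total: 0.

0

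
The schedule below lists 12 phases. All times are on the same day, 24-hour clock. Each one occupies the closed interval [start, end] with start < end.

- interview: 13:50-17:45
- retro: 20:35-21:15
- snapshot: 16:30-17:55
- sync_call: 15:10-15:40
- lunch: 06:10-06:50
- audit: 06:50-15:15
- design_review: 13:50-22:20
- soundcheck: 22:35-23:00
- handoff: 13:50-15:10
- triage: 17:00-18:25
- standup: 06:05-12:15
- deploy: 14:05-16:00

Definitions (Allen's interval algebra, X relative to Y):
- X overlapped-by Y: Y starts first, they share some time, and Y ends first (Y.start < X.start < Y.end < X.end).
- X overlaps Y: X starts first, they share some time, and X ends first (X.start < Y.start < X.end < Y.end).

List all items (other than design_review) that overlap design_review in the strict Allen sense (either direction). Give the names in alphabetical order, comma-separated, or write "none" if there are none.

audit

Target design_review = [13:50, 22:20].
audit [06:50, 15:15] → overlaps → yes.
deploy [14:05, 16:00] → during → no.
handoff [13:50, 15:10] → starts → no.
interview [13:50, 17:45] → starts → no.
lunch [06:10, 06:50] → before → no.
retro [20:35, 21:15] → during → no.
snapshot [16:30, 17:55] → during → no.
soundcheck [22:35, 23:00] → after → no.
standup [06:05, 12:15] → before → no.
sync_call [15:10, 15:40] → during → no.
triage [17:00, 18:25] → during → no.
Result: audit.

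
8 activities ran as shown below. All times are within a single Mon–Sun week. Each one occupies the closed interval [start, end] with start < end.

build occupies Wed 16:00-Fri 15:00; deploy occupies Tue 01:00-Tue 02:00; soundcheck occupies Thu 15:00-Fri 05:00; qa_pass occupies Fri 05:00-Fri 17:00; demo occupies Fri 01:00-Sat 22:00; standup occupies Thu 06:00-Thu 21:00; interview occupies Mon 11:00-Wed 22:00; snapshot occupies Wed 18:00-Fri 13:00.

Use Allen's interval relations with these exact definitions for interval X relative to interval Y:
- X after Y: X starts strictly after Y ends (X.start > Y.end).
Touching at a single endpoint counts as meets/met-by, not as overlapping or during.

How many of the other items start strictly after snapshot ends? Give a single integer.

0

Target snapshot = [Wed 18:00, Fri 13:00].
build [Wed 16:00, Fri 15:00] → contains → no.
demo [Fri 01:00, Sat 22:00] → overlapped-by → no.
deploy [Tue 01:00, Tue 02:00] → before → no.
interview [Mon 11:00, Wed 22:00] → overlaps → no.
qa_pass [Fri 05:00, Fri 17:00] → overlapped-by → no.
soundcheck [Thu 15:00, Fri 05:00] → during → no.
standup [Thu 06:00, Thu 21:00] → during → no.
Total: 0.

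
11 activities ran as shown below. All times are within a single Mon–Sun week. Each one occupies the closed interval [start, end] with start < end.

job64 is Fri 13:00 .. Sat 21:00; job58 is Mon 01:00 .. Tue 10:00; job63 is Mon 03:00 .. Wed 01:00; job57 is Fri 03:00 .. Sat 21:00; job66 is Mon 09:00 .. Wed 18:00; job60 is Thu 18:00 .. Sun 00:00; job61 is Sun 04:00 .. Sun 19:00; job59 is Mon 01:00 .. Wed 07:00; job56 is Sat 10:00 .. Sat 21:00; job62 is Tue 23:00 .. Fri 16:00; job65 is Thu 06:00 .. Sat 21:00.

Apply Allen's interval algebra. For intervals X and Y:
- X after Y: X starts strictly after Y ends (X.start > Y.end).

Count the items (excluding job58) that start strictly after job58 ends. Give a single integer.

7

Target job58 = [Mon 01:00, Tue 10:00].
job56 [Sat 10:00, Sat 21:00] → after → counts.
job57 [Fri 03:00, Sat 21:00] → after → counts.
job59 [Mon 01:00, Wed 07:00] → started-by → no.
job60 [Thu 18:00, Sun 00:00] → after → counts.
job61 [Sun 04:00, Sun 19:00] → after → counts.
job62 [Tue 23:00, Fri 16:00] → after → counts.
job63 [Mon 03:00, Wed 01:00] → overlapped-by → no.
job64 [Fri 13:00, Sat 21:00] → after → counts.
job65 [Thu 06:00, Sat 21:00] → after → counts.
job66 [Mon 09:00, Wed 18:00] → overlapped-by → no.
Total: 7.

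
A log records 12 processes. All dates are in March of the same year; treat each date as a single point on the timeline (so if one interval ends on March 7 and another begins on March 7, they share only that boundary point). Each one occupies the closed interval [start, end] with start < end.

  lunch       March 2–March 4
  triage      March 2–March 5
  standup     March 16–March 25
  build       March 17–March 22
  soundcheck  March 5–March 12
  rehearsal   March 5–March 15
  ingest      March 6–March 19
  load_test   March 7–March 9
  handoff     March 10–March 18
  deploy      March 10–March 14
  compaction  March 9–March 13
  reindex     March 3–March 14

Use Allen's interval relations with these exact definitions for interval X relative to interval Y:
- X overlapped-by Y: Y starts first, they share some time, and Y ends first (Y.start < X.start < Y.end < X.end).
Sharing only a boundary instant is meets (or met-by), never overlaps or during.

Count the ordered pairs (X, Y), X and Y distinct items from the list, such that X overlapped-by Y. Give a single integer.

Checking all 132 ordered pairs for relation 'overlapped-by'; matching pairs in alphabetical order:
(build, handoff): build overlapped-by handoff ✓
(build, ingest): build overlapped-by ingest ✓
(compaction, soundcheck): compaction overlapped-by soundcheck ✓
(deploy, compaction): deploy overlapped-by compaction ✓
(deploy, soundcheck): deploy overlapped-by soundcheck ✓
(handoff, compaction): handoff overlapped-by compaction ✓
(handoff, rehearsal): handoff overlapped-by rehearsal ✓
(handoff, reindex): handoff overlapped-by reindex ✓
(handoff, soundcheck): handoff overlapped-by soundcheck ✓
(ingest, rehearsal): ingest overlapped-by rehearsal ✓
(ingest, reindex): ingest overlapped-by reindex ✓
(ingest, soundcheck): ingest overlapped-by soundcheck ✓
(rehearsal, reindex): rehearsal overlapped-by reindex ✓
(reindex, lunch): reindex overlapped-by lunch ✓
(reindex, triage): reindex overlapped-by triage ✓
(standup, handoff): standup overlapped-by handoff ✓
(standup, ingest): standup overlapped-by ingest ✓
Count: 17.

17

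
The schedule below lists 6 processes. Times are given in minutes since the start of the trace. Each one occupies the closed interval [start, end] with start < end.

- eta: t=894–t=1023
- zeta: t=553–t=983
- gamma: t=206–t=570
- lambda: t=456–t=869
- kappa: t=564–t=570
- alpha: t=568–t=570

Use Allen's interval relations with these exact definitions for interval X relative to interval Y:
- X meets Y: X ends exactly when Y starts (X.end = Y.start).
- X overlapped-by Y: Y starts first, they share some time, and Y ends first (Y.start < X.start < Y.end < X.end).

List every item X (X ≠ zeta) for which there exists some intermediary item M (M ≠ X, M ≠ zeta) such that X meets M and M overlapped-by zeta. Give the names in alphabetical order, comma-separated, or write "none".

Target zeta = [t=553, t=983].
Intermediaries M with M overlapped-by zeta: eta.
Via eta — items with X meets eta: none.
Union: none.

none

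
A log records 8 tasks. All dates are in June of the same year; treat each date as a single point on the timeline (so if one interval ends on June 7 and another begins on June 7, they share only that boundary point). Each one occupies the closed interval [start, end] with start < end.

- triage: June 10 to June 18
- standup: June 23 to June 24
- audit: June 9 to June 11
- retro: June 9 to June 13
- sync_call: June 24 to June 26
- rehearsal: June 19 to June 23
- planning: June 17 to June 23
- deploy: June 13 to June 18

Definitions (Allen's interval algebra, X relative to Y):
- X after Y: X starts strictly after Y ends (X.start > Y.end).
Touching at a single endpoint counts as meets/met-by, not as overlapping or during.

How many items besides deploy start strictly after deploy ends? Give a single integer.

Target deploy = [June 13, June 18].
audit [June 9, June 11] → before → no.
planning [June 17, June 23] → overlapped-by → no.
rehearsal [June 19, June 23] → after → counts.
retro [June 9, June 13] → meets → no.
standup [June 23, June 24] → after → counts.
sync_call [June 24, June 26] → after → counts.
triage [June 10, June 18] → finished-by → no.
Total: 3.

3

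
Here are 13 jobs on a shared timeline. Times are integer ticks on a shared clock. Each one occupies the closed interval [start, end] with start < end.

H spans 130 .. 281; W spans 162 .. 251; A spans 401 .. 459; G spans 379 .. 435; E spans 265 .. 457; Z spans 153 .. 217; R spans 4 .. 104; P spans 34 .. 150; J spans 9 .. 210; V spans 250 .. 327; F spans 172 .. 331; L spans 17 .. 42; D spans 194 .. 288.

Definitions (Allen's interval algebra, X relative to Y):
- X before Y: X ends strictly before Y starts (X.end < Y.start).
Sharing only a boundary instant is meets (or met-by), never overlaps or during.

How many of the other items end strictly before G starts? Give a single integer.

Target G = [379, 435].
A [401, 459] → overlapped-by → no.
D [194, 288] → before → counts.
E [265, 457] → contains → no.
F [172, 331] → before → counts.
H [130, 281] → before → counts.
J [9, 210] → before → counts.
L [17, 42] → before → counts.
P [34, 150] → before → counts.
R [4, 104] → before → counts.
V [250, 327] → before → counts.
W [162, 251] → before → counts.
Z [153, 217] → before → counts.
Total: 10.

10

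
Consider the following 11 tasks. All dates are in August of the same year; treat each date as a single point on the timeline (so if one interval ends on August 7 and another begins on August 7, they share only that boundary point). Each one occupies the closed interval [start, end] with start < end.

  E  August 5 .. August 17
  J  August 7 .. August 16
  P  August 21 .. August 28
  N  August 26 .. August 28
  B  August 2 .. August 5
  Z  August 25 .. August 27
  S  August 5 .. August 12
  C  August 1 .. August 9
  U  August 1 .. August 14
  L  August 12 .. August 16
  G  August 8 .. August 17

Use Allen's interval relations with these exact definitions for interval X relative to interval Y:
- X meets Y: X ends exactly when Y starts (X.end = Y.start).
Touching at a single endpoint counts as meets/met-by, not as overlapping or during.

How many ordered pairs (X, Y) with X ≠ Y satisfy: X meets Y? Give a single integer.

3

Checking all 110 ordered pairs for relation 'meets'; matching pairs in alphabetical order:
(B, E): B meets E ✓
(B, S): B meets S ✓
(S, L): S meets L ✓
Count: 3.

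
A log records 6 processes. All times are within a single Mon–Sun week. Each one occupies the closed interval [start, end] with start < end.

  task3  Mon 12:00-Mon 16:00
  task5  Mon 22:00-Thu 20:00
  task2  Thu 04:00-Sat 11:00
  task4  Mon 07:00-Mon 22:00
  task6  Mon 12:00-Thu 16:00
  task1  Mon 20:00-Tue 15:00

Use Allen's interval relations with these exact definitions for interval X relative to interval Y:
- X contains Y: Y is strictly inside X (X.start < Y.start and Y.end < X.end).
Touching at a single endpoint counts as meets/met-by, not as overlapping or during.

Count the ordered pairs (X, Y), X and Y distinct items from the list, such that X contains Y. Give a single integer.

Checking all 30 ordered pairs for relation 'contains'; matching pairs in alphabetical order:
(task4, task3): task4 contains task3 ✓
(task6, task1): task6 contains task1 ✓
Count: 2.

2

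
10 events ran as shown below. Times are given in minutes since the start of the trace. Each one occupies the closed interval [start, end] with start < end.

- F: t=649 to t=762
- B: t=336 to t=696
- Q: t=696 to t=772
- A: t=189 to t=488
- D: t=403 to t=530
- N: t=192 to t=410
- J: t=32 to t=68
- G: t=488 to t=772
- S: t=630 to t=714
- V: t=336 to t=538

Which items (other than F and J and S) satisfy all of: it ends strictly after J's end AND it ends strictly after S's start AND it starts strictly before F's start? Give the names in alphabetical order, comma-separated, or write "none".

Conditions: its end is strictly after J's end (X.end > t=68) AND its end is strictly after S's start (X.end > t=630) AND its start is strictly before F's start (X.start < t=649).
A: end t=488 > t=68? ✓; end t=488 > t=630? ✗; start t=189 < t=649? ✓ → no.
B: end t=696 > t=68? ✓; end t=696 > t=630? ✓; start t=336 < t=649? ✓ → yes.
D: end t=530 > t=68? ✓; end t=530 > t=630? ✗; start t=403 < t=649? ✓ → no.
G: end t=772 > t=68? ✓; end t=772 > t=630? ✓; start t=488 < t=649? ✓ → yes.
N: end t=410 > t=68? ✓; end t=410 > t=630? ✗; start t=192 < t=649? ✓ → no.
Q: end t=772 > t=68? ✓; end t=772 > t=630? ✓; start t=696 < t=649? ✗ → no.
V: end t=538 > t=68? ✓; end t=538 > t=630? ✗; start t=336 < t=649? ✓ → no.
Result: B, G.

B, G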